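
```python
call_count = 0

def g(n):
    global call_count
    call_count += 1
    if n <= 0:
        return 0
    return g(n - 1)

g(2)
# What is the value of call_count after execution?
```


g(2) calls g(1) calls ... calls g(0)
Total calls: 2 + 1 (for base case) = 3


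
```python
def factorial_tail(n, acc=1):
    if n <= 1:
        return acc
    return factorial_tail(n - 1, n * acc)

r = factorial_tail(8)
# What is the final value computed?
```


factorial_tail(8, 1)
= factorial_tail(7, 8 * 1) = factorial_tail(7, 8)
= factorial_tail(6, 7 * 8) = factorial_tail(6, 56)
= factorial_tail(5, 6 * 56) = factorial_tail(5, 336)
= factorial_tail(4, 5 * 336) = factorial_tail(4, 1680)
= factorial_tail(3, 4 * 1680) = factorial_tail(3, 6720)
= factorial_tail(2, 3 * 6720) = factorial_tail(2, 20160)
= factorial_tail(1, 2 * 20160) = factorial_tail(1, 40320)
n <= 1, return acc = 40320


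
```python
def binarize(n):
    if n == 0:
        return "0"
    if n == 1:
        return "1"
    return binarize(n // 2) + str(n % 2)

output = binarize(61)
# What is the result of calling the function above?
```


binarize(61)
= binarize(30) + "1"
= binarize(15) + "0" + "1"
= binarize(7) + "1" + "0" + "1"
= binarize(3) + "1" + "1" + "0" + "1"
= binarize(1) + "1" + "1" + "1" + "0" + "1"
= "1" + "1" + "1" + "1" + "0" + "1"
= "111101"


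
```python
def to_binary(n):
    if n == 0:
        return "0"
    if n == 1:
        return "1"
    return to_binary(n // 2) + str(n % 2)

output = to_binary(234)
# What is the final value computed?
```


to_binary(234)
= to_binary(117) + "0"
= to_binary(58) + "1" + "0"
= to_binary(29) + "0" + "1" + "0"
= to_binary(14) + "1" + "0" + "1" + "0"
= to_binary(7) + "0" + "1" + "0" + "1" + "0"
= to_binary(3) + "1" + "0" + "1" + "0" + "1" + "0"
= to_binary(1) + "1" + "1" + "0" + "1" + "0" + "1" + "0"
= "1" + "1" + "1" + "0" + "1" + "0" + "1" + "0"
= "11101010"


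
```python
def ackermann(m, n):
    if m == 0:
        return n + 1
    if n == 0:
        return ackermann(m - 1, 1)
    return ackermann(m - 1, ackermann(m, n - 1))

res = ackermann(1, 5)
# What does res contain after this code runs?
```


ackermann(1, 5)
= ackermann(0, ackermann(1, 4))
First compute ackermann(1, 4) = 6
= ackermann(0, 6)
= 7


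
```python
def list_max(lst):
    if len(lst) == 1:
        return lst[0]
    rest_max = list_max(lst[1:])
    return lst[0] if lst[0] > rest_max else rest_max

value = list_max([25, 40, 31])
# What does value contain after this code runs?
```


list_max([25, 40, 31])
= compare 25 with list_max([40, 31])
= compare 40 with list_max([31])
Base: list_max([31]) = 31
compare 40 with 31: max = 40
compare 25 with 40: max = 40
= 40


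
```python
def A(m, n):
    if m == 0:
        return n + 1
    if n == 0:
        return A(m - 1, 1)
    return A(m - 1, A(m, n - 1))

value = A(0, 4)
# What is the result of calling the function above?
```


A(0, 4)
m == 0: return 4 + 1 = 5
= 5


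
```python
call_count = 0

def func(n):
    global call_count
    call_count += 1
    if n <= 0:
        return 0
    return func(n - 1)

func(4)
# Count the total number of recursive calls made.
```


func(4) calls func(3) calls ... calls func(0)
Total calls: 4 + 1 (for base case) = 5


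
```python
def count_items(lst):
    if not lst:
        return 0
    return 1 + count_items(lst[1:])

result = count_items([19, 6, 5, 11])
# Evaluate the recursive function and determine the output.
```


count_items([19, 6, 5, 11])
= 1 + count_items([6, 5, 11])
= 1 + 1 + count_items([5, 11])
= 1 + 1 + 1 + count_items([11])
= 1 + 1 + 1 + 1 + count_items([])
= 1 + 1 + 1 + 1 + 0
= 4


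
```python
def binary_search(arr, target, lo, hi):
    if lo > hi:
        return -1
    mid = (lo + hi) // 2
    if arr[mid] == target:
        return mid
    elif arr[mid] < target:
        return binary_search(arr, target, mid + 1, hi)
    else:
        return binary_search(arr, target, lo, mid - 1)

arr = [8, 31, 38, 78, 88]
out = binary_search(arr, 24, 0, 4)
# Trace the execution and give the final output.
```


binary_search(arr, 24, 0, 4)
lo=0, hi=4, mid=2, arr[mid]=38
38 > 24, search left half
lo=0, hi=1, mid=0, arr[mid]=8
8 < 24, search right half
lo=1, hi=1, mid=1, arr[mid]=31
31 > 24, search left half
lo > hi, target not found, return -1
= -1


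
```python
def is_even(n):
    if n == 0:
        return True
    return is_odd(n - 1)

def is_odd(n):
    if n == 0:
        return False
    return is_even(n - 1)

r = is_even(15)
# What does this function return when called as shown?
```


is_even(15)
= is_odd(14)
= is_even(13)
= is_odd(12)
= is_even(11)
= is_odd(10)
= is_even(9)
= is_odd(8)
= is_even(7)
= is_odd(6)
= is_even(5)
= is_odd(4)
= is_even(3)
= is_odd(2)
= is_even(1)
= is_odd(0)
n == 0: return False
= False


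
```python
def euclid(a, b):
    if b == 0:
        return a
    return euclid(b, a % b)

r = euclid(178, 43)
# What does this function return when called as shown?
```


euclid(178, 43)
= euclid(43, 178 % 43) = euclid(43, 6)
= euclid(6, 43 % 6) = euclid(6, 1)
= euclid(1, 6 % 1) = euclid(1, 0)
b == 0, return a = 1


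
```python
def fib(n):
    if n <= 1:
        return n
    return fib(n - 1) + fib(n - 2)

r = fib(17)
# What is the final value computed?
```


fib(17)
= fib(16) + fib(15)
= (fib(15) + fib(14)) + fib(15)
Computing bottom-up: fib(0)=0, fib(1)=1, fib(2)=1, fib(3)=2, fib(4)=3, fib(5)=5, fib(6)=8, fib(7)=13, fib(8)=21, fib(9)=34, fib(10)=55, fib(11)=89, fib(12)=144, fib(13)=233, fib(14)=377, fib(15)=610, fib(16)=987, fib(17)=1597
= 1597


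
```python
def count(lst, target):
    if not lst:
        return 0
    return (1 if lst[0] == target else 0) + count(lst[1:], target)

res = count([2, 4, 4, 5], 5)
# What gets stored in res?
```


count([2, 4, 4, 5], 5)
lst[0]=2 != 5: 0 + count([4, 4, 5], 5)
lst[0]=4 != 5: 0 + count([4, 5], 5)
lst[0]=4 != 5: 0 + count([5], 5)
lst[0]=5 == 5: 1 + count([], 5)
= 1


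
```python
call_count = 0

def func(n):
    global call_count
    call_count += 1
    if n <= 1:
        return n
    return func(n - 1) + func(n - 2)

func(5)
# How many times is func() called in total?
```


func(5) calls func(4) and func(3); each non-base call branches into two more.
Let C(k) = total number of calls made by func(k), including the call to func(k) itself.
Base cases: C(0) = 1, C(1) = 1
Recurrence: C(k) = 1 + C(k-1) + C(k-2)
  C(2) = 1 + C(1) + C(0) = 1 + 1 + 1 = 3
  C(3) = 1 + C(2) + C(1) = 1 + 3 + 1 = 5
  C(4) = 1 + C(3) + C(2) = 1 + 5 + 3 = 9
  C(5) = 1 + C(4) + C(3) = 1 + 9 + 5 = 15
Total calls = C(5) = 15


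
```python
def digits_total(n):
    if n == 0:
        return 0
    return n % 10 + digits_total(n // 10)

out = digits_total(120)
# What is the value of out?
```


digits_total(120)
= 0 + digits_total(12)
= 0 + 2 + digits_total(1)
= 0 + 2 + 1 + digits_total(0)
= 0 + 2 + 1 + 0
= 3


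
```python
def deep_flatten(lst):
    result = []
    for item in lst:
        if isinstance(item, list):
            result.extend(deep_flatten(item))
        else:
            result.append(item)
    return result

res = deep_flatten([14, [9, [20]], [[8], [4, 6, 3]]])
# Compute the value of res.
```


deep_flatten([14, [9, [20]], [[8], [4, 6, 3]]])
Processing each element:
  14 is not a list -> append 14
  [9, [20]] is a list -> deep_flatten recursively -> [9, 20]
  [[8], [4, 6, 3]] is a list -> deep_flatten recursively -> [8, 4, 6, 3]
= [14, 9, 20, 8, 4, 6, 3]


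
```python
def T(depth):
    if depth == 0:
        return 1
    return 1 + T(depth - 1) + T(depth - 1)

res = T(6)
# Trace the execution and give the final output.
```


T(6)
= 1 + T(5) + T(5)
= 1 + 2 * T(5)
T(k) = 2^(k+1) - 1
T(0) = 1
T(1) = 3
T(2) = 7
T(3) = 15
T(4) = 31
T(6) = 2^7 - 1 = 127


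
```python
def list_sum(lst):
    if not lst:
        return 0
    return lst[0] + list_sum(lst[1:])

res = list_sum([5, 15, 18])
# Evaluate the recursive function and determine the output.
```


list_sum([5, 15, 18])
= 5 + list_sum([15, 18])
= 5 + 15 + list_sum([18])
= 5 + 15 + 18 + list_sum([])
= 5 + 15 + 18 + 0
= 38


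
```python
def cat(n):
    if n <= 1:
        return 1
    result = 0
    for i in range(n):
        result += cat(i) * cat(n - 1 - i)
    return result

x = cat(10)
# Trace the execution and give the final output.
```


cat(10)
= sum of cat(i) * cat(10-1-i) for i in 0..9
First compute sub-values bottom-up:
  cat(0) = 1, cat(1) = 1
  cat(2) = 1*1 + 1*1 = 2
  cat(3) = 1*2 + 1*1 + 2*1 = 5
  cat(4) = 1*5 + 1*2 + 2*1 + 5*1 = 14
  cat(5) = 1*14 + 1*5 + 2*2 + 5*1 + 14*1 = 42
  cat(6) = 1*42 + 1*14 + 2*5 + 5*2 + 14*1 + 42*1 = 132
  cat(7) = 1*132 + 1*42 + 2*14 + 5*5 + 14*2 + 42*1 + 132*1 = 429
  cat(8) = 1*429 + 1*132 + 2*42 + 5*14 + 14*5 + 42*2 + 132*1 + 429*1 = 1430
  cat(9) = 1*1430 + 1*429 + 2*132 + 5*42 + 14*14 + 42*5 + 132*2 + 429*1 + 1430*1 = 4862
Now cat(10):
  cat(0)*cat(9) = 1*4862 = 4862
  cat(1)*cat(8) = 1*1430 = 1430
  cat(2)*cat(7) = 2*429 = 858
  cat(3)*cat(6) = 5*132 = 660
  cat(4)*cat(5) = 14*42 = 588
  cat(5)*cat(4) = 42*14 = 588
  cat(6)*cat(3) = 132*5 = 660
  cat(7)*cat(2) = 429*2 = 858
  cat(8)*cat(1) = 1430*1 = 1430
  cat(9)*cat(0) = 4862*1 = 4862
= 4862 + 1430 + 858 + 660 + 588 + 588 + 660 + 858 + 1430 + 4862
= 16796


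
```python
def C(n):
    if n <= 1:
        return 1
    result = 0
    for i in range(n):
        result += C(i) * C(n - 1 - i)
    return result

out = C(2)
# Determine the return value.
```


C(2)
= sum of C(i) * C(2-1-i) for i in 0..1
  C(0)*C(1) = 1*1 = 1
  C(1)*C(0) = 1*1 = 1
= 1 + 1
= 2


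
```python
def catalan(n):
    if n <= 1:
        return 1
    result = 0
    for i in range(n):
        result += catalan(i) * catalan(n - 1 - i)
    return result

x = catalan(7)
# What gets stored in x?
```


catalan(7)
= sum of catalan(i) * catalan(7-1-i) for i in 0..6
First compute sub-values bottom-up:
  catalan(0) = 1, catalan(1) = 1
  catalan(2) = 1*1 + 1*1 = 2
  catalan(3) = 1*2 + 1*1 + 2*1 = 5
  catalan(4) = 1*5 + 1*2 + 2*1 + 5*1 = 14
  catalan(5) = 1*14 + 1*5 + 2*2 + 5*1 + 14*1 = 42
  catalan(6) = 1*42 + 1*14 + 2*5 + 5*2 + 14*1 + 42*1 = 132
Now catalan(7):
  catalan(0)*catalan(6) = 1*132 = 132
  catalan(1)*catalan(5) = 1*42 = 42
  catalan(2)*catalan(4) = 2*14 = 28
  catalan(3)*catalan(3) = 5*5 = 25
  catalan(4)*catalan(2) = 14*2 = 28
  catalan(5)*catalan(1) = 42*1 = 42
  catalan(6)*catalan(0) = 132*1 = 132
= 132 + 42 + 28 + 25 + 28 + 42 + 132
= 429


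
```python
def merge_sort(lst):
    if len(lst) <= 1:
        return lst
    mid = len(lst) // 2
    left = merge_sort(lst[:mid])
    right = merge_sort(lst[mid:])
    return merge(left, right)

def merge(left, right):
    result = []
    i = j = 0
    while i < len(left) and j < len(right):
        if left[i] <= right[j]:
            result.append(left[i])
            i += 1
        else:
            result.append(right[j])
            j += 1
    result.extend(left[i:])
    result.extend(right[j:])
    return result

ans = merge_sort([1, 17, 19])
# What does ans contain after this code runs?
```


merge_sort([1, 17, 19])
Split into [1] and [17, 19]
Left sorted: [1]
Right sorted: [17, 19]
Merge [1] and [17, 19]
= [1, 17, 19]


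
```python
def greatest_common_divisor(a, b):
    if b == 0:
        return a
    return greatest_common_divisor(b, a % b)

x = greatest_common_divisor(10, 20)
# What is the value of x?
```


greatest_common_divisor(10, 20)
= greatest_common_divisor(20, 10 % 20) = greatest_common_divisor(20, 10)
= greatest_common_divisor(10, 20 % 10) = greatest_common_divisor(10, 0)
b == 0, return a = 10


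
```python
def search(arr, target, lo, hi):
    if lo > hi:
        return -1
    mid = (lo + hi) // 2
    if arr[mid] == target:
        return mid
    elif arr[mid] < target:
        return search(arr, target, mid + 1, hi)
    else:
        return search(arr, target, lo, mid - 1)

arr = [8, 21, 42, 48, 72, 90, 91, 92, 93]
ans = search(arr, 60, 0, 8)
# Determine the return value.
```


search(arr, 60, 0, 8)
lo=0, hi=8, mid=4, arr[mid]=72
72 > 60, search left half
lo=0, hi=3, mid=1, arr[mid]=21
21 < 60, search right half
lo=2, hi=3, mid=2, arr[mid]=42
42 < 60, search right half
lo=3, hi=3, mid=3, arr[mid]=48
48 < 60, search right half
lo > hi, target not found, return -1
= -1


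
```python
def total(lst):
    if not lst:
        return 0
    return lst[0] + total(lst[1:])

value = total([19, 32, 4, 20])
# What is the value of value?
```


total([19, 32, 4, 20])
= 19 + total([32, 4, 20])
= 19 + 32 + total([4, 20])
= 19 + 32 + 4 + total([20])
= 19 + 32 + 4 + 20 + total([])
= 19 + 32 + 4 + 20 + 0
= 75


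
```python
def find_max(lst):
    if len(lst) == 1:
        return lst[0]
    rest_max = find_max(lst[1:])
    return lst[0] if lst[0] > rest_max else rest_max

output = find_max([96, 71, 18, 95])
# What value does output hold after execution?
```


find_max([96, 71, 18, 95])
= compare 96 with find_max([71, 18, 95])
= compare 71 with find_max([18, 95])
= compare 18 with find_max([95])
Base: find_max([95]) = 95
compare 18 with 95: max = 95
compare 71 with 95: max = 95
compare 96 with 95: max = 96
= 96


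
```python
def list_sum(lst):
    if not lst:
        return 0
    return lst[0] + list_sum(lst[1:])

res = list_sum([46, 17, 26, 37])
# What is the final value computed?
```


list_sum([46, 17, 26, 37])
= 46 + list_sum([17, 26, 37])
= 46 + 17 + list_sum([26, 37])
= 46 + 17 + 26 + list_sum([37])
= 46 + 17 + 26 + 37 + list_sum([])
= 46 + 17 + 26 + 37 + 0
= 126


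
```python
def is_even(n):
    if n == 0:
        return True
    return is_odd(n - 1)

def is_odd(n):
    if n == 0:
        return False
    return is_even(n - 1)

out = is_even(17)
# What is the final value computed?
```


is_even(17)
= is_odd(16)
= is_even(15)
= is_odd(14)
= is_even(13)
= is_odd(12)
= is_even(11)
= is_odd(10)
= is_even(9)
= is_odd(8)
= is_even(7)
= is_odd(6)
= is_even(5)
= is_odd(4)
= is_even(3)
= is_odd(2)
= is_even(1)
= is_odd(0)
n == 0: return False
= False


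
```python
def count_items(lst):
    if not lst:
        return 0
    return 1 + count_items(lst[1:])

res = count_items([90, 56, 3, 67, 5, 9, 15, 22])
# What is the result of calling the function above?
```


count_items([90, 56, 3, 67, 5, 9, 15, 22])
= 1 + count_items([56, 3, 67, 5, 9, 15, 22])
= 1 + 1 + count_items([3, 67, 5, 9, 15, 22])
= 1 + 1 + 1 + count_items([67, 5, 9, 15, 22])
= 1 + 1 + 1 + 1 + count_items([5, 9, 15, 22])
= 1 + 1 + 1 + 1 + 1 + count_items([9, 15, 22])
= 1 + 1 + 1 + 1 + 1 + 1 + count_items([15, 22])
= 1 + 1 + 1 + 1 + 1 + 1 + 1 + count_items([22])
= 1 + 1 + 1 + 1 + 1 + 1 + 1 + 1 + count_items([])
= 1 + 1 + 1 + 1 + 1 + 1 + 1 + 1 + 0
= 8


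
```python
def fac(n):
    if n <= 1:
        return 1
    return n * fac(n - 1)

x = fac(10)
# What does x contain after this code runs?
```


fac(10)
= 10 * fac(9)
= 10 * 9 * fac(8)
= 10 * 9 * 8 * fac(7)
= 10 * 9 * 8 * 7 * fac(6)
= 10 * 9 * 8 * 7 * 6 * fac(5)
= 10 * 9 * 8 * 7 * 6 * 5 * fac(4)
= 10 * 9 * 8 * 7 * 6 * 5 * 4 * fac(3)
= 10 * 9 * 8 * 7 * 6 * 5 * 4 * 3 * fac(2)
= 10 * 9 * 8 * 7 * 6 * 5 * 4 * 3 * 2 * fac(1)
= 10 * 9 * 8 * 7 * 6 * 5 * 4 * 3 * 2 * 1
= 3628800


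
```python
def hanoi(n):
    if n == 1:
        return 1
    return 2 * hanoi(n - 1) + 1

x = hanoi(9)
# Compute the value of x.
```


hanoi(9)
= 2 * hanoi(8) + 1
= 2 * (2 * hanoi(7) + 1) + 1
= 2 * (2 * (2 * hanoi(6) + 1) + 1) + 1
= 2 * (2 * (2 * (2 * hanoi(5) + 1) + 1) + 1) + 1
= 2 * (2 * (2 * (2 * (2 * hanoi(4) + 1) + 1) + 1) + 1) + 1
= 2 * (2 * (2 * (2 * (2 * (2 * hanoi(3) + 1) + 1) + 1) + 1) + 1) + 1
= 2 * (2 * (2 * (2 * (2 * (2 * (2 * hanoi(2) + 1) + 1) + 1) + 1) + 1) + 1) + 1
= 2 * (2 * (2 * (2 * (2 * (2 * (2 * (2 * hanoi(1) + 1) + 1) + 1) + 1) + 1) + 1) + 1) + 1
Now compute bottom-up:
hanoi(1) = 1
hanoi(2) = 2 * 1 + 1 = 3
hanoi(3) = 2 * 3 + 1 = 7
hanoi(4) = 2 * 7 + 1 = 15
hanoi(5) = 2 * 15 + 1 = 31
hanoi(6) = 2 * 31 + 1 = 63
hanoi(7) = 2 * 63 + 1 = 127
hanoi(8) = 2 * 127 + 1 = 255
hanoi(9) = 2 * 255 + 1 = 511
= 511


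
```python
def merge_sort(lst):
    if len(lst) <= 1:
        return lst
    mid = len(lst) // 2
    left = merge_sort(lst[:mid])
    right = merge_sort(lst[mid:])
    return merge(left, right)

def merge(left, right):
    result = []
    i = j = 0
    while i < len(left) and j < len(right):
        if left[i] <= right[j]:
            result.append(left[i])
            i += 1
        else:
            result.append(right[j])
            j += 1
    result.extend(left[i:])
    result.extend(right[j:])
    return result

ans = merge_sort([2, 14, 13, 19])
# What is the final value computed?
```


merge_sort([2, 14, 13, 19])
Split into [2, 14] and [13, 19]
Left sorted: [2, 14]
Right sorted: [13, 19]
Merge [2, 14] and [13, 19]
= [2, 13, 14, 19]


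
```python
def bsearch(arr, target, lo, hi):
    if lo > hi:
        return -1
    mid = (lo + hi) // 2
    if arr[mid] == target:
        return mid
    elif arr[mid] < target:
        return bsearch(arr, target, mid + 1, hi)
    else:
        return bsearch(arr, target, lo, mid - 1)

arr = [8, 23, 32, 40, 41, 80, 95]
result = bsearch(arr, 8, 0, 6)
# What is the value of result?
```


bsearch(arr, 8, 0, 6)
lo=0, hi=6, mid=3, arr[mid]=40
40 > 8, search left half
lo=0, hi=2, mid=1, arr[mid]=23
23 > 8, search left half
lo=0, hi=0, mid=0, arr[mid]=8
arr[0] == 8, found at index 0
= 0


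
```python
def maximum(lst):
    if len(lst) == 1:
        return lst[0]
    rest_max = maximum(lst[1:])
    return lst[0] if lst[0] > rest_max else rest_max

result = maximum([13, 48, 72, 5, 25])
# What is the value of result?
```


maximum([13, 48, 72, 5, 25])
= compare 13 with maximum([48, 72, 5, 25])
= compare 48 with maximum([72, 5, 25])
= compare 72 with maximum([5, 25])
= compare 5 with maximum([25])
Base: maximum([25]) = 25
compare 5 with 25: max = 25
compare 72 with 25: max = 72
compare 48 with 72: max = 72
compare 13 with 72: max = 72
= 72


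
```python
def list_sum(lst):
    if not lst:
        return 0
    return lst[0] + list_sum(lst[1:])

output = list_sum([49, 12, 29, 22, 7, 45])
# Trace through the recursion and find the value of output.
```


list_sum([49, 12, 29, 22, 7, 45])
= 49 + list_sum([12, 29, 22, 7, 45])
= 49 + 12 + list_sum([29, 22, 7, 45])
= 49 + 12 + 29 + list_sum([22, 7, 45])
= 49 + 12 + 29 + 22 + list_sum([7, 45])
= 49 + 12 + 29 + 22 + 7 + list_sum([45])
= 49 + 12 + 29 + 22 + 7 + 45 + list_sum([])
= 49 + 12 + 29 + 22 + 7 + 45 + 0
= 164


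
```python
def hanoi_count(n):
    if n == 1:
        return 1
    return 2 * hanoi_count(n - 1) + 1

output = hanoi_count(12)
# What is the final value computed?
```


hanoi_count(12)
= 2 * hanoi_count(11) + 1
= 2 * (2 * hanoi_count(10) + 1) + 1
= 2 * (2 * (2 * hanoi_count(9) + 1) + 1) + 1
= 2 * (2 * (2 * (2 * hanoi_count(8) + 1) + 1) + 1) + 1
= 2 * (2 * (2 * (2 * (2 * hanoi_count(7) + 1) + 1) + 1) + 1) + 1
= 2 * (2 * (2 * (2 * (2 * (2 * hanoi_count(6) + 1) + 1) + 1) + 1) + 1) + 1
= 2 * (2 * (2 * (2 * (2 * (2 * (2 * hanoi_count(5) + 1) + 1) + 1) + 1) + 1) + 1) + 1
= 2 * (2 * (2 * (2 * (2 * (2 * (2 * (2 * hanoi_count(4) + 1) + 1) + 1) + 1) + 1) + 1) + 1) + 1
= 2 * (2 * (2 * (2 * (2 * (2 * (2 * (2 * (2 * hanoi_count(3) + 1) + 1) + 1) + 1) + 1) + 1) + 1) + 1) + 1
= 2 * (2 * (2 * (2 * (2 * (2 * (2 * (2 * (2 * (2 * hanoi_count(2) + 1) + 1) + 1) + 1) + 1) + 1) + 1) + 1) + 1) + 1
= 2 * (2 * (2 * (2 * (2 * (2 * (2 * (2 * (2 * (2 * (2 * hanoi_count(1) + 1) + 1) + 1) + 1) + 1) + 1) + 1) + 1) + 1) + 1) + 1
Now compute bottom-up:
hanoi_count(1) = 1
hanoi_count(2) = 2 * 1 + 1 = 3
hanoi_count(3) = 2 * 3 + 1 = 7
hanoi_count(4) = 2 * 7 + 1 = 15
hanoi_count(5) = 2 * 15 + 1 = 31
hanoi_count(6) = 2 * 31 + 1 = 63
hanoi_count(7) = 2 * 63 + 1 = 127
hanoi_count(8) = 2 * 127 + 1 = 255
hanoi_count(9) = 2 * 255 + 1 = 511
hanoi_count(10) = 2 * 511 + 1 = 1023
hanoi_count(11) = 2 * 1023 + 1 = 2047
hanoi_count(12) = 2 * 2047 + 1 = 4095
= 4095


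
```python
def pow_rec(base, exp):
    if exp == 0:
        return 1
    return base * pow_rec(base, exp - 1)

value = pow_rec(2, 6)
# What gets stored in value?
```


pow_rec(2, 6)
= 2 * pow_rec(2, 5)
= 2 * 2 * pow_rec(2, 4)
= 2 * 2 * 2 * pow_rec(2, 3)
= 2 * 2 * 2 * 2 * pow_rec(2, 2)
= 2 * 2 * 2 * 2 * 2 * pow_rec(2, 1)
= 2 * 2 * 2 * 2 * 2 * 2 * pow_rec(2, 0)
= 2 * 2 * 2 * 2 * 2 * 2 * 1
= 64


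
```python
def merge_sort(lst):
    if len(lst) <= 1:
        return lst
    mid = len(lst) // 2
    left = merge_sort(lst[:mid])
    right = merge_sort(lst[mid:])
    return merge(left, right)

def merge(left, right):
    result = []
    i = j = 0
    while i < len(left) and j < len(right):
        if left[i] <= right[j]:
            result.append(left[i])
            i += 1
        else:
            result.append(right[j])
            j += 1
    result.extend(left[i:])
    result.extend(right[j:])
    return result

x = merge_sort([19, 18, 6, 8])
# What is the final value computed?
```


merge_sort([19, 18, 6, 8])
Split into [19, 18] and [6, 8]
Left sorted: [18, 19]
Right sorted: [6, 8]
Merge [18, 19] and [6, 8]
= [6, 8, 18, 19]


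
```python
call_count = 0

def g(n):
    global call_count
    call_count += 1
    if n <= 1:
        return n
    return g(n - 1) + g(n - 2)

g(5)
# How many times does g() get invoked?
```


g(5) calls g(4) and g(3); each non-base call branches into two more.
Let C(k) = total number of calls made by g(k), including the call to g(k) itself.
Base cases: C(0) = 1, C(1) = 1
Recurrence: C(k) = 1 + C(k-1) + C(k-2)
  C(2) = 1 + C(1) + C(0) = 1 + 1 + 1 = 3
  C(3) = 1 + C(2) + C(1) = 1 + 3 + 1 = 5
  C(4) = 1 + C(3) + C(2) = 1 + 5 + 3 = 9
  C(5) = 1 + C(4) + C(3) = 1 + 9 + 5 = 15
Total calls = C(5) = 15


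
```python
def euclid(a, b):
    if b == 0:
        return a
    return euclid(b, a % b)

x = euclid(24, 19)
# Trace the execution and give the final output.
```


euclid(24, 19)
= euclid(19, 24 % 19) = euclid(19, 5)
= euclid(5, 19 % 5) = euclid(5, 4)
= euclid(4, 5 % 4) = euclid(4, 1)
= euclid(1, 4 % 1) = euclid(1, 0)
b == 0, return a = 1


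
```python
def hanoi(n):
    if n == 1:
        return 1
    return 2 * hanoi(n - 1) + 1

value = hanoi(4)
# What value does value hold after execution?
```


hanoi(4)
= 2 * hanoi(3) + 1
= 2 * (2 * hanoi(2) + 1) + 1
= 2 * (2 * (2 * hanoi(1) + 1) + 1) + 1
Now compute bottom-up:
hanoi(1) = 1
hanoi(2) = 2 * 1 + 1 = 3
hanoi(3) = 2 * 3 + 1 = 7
hanoi(4) = 2 * 7 + 1 = 15
= 15


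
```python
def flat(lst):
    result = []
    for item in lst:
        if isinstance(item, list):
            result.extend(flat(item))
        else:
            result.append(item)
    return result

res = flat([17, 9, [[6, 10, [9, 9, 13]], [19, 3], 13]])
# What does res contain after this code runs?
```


flat([17, 9, [[6, 10, [9, 9, 13]], [19, 3], 13]])
Processing each element:
  17 is not a list -> append 17
  9 is not a list -> append 9
  [[6, 10, [9, 9, 13]], [19, 3], 13] is a list -> flat recursively -> [6, 10, 9, 9, 13, 19, 3, 13]
= [17, 9, 6, 10, 9, 9, 13, 19, 3, 13]


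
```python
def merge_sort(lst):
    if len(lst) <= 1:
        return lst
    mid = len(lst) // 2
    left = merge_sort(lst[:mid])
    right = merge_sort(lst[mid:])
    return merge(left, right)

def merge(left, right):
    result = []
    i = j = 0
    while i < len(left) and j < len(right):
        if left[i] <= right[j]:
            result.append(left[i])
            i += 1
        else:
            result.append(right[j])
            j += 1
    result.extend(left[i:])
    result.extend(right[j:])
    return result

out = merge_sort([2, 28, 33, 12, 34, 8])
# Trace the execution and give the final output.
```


merge_sort([2, 28, 33, 12, 34, 8])
Split into [2, 28, 33] and [12, 34, 8]
Left sorted: [2, 28, 33]
Right sorted: [8, 12, 34]
Merge [2, 28, 33] and [8, 12, 34]
= [2, 8, 12, 28, 33, 34]


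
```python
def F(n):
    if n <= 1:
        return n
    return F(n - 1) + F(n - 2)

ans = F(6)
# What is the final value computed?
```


F(6)
= F(5) + F(4)
= (F(4) + F(3)) + F(4)
Computing bottom-up: F(0)=0, F(1)=1, F(2)=1, F(3)=2, F(4)=3, F(5)=5, F(6)=8
= 8


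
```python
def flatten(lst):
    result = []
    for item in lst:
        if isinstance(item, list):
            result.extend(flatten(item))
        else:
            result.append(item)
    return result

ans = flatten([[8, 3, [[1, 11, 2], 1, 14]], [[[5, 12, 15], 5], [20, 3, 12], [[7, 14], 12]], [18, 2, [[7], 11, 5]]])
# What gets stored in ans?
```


flatten([[8, 3, [[1, 11, 2], 1, 14]], [[[5, 12, 15], 5], [20, 3, 12], [[7, 14], 12]], [18, 2, [[7], 11, 5]]])
Processing each element:
  [8, 3, [[1, 11, 2], 1, 14]] is a list -> flatten recursively -> [8, 3, 1, 11, 2, 1, 14]
  [[[5, 12, 15], 5], [20, 3, 12], [[7, 14], 12]] is a list -> flatten recursively -> [5, 12, 15, 5, 20, 3, 12, 7, 14, 12]
  [18, 2, [[7], 11, 5]] is a list -> flatten recursively -> [18, 2, 7, 11, 5]
= [8, 3, 1, 11, 2, 1, 14, 5, 12, 15, 5, 20, 3, 12, 7, 14, 12, 18, 2, 7, 11, 5]


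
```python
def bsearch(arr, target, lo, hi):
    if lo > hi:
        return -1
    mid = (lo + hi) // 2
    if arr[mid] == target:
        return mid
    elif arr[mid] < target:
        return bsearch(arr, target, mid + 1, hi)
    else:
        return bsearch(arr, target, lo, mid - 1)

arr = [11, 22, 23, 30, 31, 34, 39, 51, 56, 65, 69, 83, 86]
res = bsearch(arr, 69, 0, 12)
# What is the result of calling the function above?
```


bsearch(arr, 69, 0, 12)
lo=0, hi=12, mid=6, arr[mid]=39
39 < 69, search right half
lo=7, hi=12, mid=9, arr[mid]=65
65 < 69, search right half
lo=10, hi=12, mid=11, arr[mid]=83
83 > 69, search left half
lo=10, hi=10, mid=10, arr[mid]=69
arr[10] == 69, found at index 10
= 10


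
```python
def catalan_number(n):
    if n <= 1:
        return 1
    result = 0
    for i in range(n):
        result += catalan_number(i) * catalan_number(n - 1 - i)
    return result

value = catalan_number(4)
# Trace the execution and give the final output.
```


catalan_number(4)
= sum of catalan_number(i) * catalan_number(4-1-i) for i in 0..3
First compute sub-values bottom-up:
  catalan_number(0) = 1, catalan_number(1) = 1
  catalan_number(2) = 1*1 + 1*1 = 2
  catalan_number(3) = 1*2 + 1*1 + 2*1 = 5
Now catalan_number(4):
  catalan_number(0)*catalan_number(3) = 1*5 = 5
  catalan_number(1)*catalan_number(2) = 1*2 = 2
  catalan_number(2)*catalan_number(1) = 2*1 = 2
  catalan_number(3)*catalan_number(0) = 5*1 = 5
= 5 + 2 + 2 + 5
= 14


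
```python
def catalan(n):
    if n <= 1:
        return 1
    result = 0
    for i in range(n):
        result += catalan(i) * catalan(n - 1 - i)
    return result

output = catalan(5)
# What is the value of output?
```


catalan(5)
= sum of catalan(i) * catalan(5-1-i) for i in 0..4
First compute sub-values bottom-up:
  catalan(0) = 1, catalan(1) = 1
  catalan(2) = 1*1 + 1*1 = 2
  catalan(3) = 1*2 + 1*1 + 2*1 = 5
  catalan(4) = 1*5 + 1*2 + 2*1 + 5*1 = 14
Now catalan(5):
  catalan(0)*catalan(4) = 1*14 = 14
  catalan(1)*catalan(3) = 1*5 = 5
  catalan(2)*catalan(2) = 2*2 = 4
  catalan(3)*catalan(1) = 5*1 = 5
  catalan(4)*catalan(0) = 14*1 = 14
= 14 + 5 + 4 + 5 + 14
= 42


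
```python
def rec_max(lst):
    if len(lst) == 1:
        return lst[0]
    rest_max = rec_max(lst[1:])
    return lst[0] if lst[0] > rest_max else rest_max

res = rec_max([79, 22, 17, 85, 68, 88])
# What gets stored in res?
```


rec_max([79, 22, 17, 85, 68, 88])
= compare 79 with rec_max([22, 17, 85, 68, 88])
= compare 22 with rec_max([17, 85, 68, 88])
= compare 17 with rec_max([85, 68, 88])
= compare 85 with rec_max([68, 88])
= compare 68 with rec_max([88])
Base: rec_max([88]) = 88
compare 68 with 88: max = 88
compare 85 with 88: max = 88
compare 17 with 88: max = 88
compare 22 with 88: max = 88
compare 79 with 88: max = 88
= 88


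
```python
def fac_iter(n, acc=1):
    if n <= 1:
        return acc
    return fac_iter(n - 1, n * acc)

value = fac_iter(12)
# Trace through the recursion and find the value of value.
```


fac_iter(12, 1)
= fac_iter(11, 12 * 1) = fac_iter(11, 12)
= fac_iter(10, 11 * 12) = fac_iter(10, 132)
= fac_iter(9, 10 * 132) = fac_iter(9, 1320)
= fac_iter(8, 9 * 1320) = fac_iter(8, 11880)
= fac_iter(7, 8 * 11880) = fac_iter(7, 95040)
= fac_iter(6, 7 * 95040) = fac_iter(6, 665280)
= fac_iter(5, 6 * 665280) = fac_iter(5, 3991680)
= fac_iter(4, 5 * 3991680) = fac_iter(4, 19958400)
= fac_iter(3, 4 * 19958400) = fac_iter(3, 79833600)
= fac_iter(2, 3 * 79833600) = fac_iter(2, 239500800)
= fac_iter(1, 2 * 239500800) = fac_iter(1, 479001600)
n <= 1, return acc = 479001600


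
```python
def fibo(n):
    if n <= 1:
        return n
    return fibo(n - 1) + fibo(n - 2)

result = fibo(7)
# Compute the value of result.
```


fibo(7)
= fibo(6) + fibo(5)
= (fibo(5) + fibo(4)) + fibo(5)
Computing bottom-up: fibo(0)=0, fibo(1)=1, fibo(2)=1, fibo(3)=2, fibo(4)=3, fibo(5)=5, fibo(6)=8, fibo(7)=13
= 13


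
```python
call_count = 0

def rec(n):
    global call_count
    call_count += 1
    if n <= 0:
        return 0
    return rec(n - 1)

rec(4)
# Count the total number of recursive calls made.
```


rec(4) calls rec(3) calls ... calls rec(0)
Total calls: 4 + 1 (for base case) = 5


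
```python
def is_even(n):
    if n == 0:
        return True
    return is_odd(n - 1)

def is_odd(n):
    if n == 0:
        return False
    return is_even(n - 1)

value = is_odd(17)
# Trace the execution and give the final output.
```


is_odd(17)
= is_even(16)
= is_odd(15)
= is_even(14)
= is_odd(13)
= is_even(12)
= is_odd(11)
= is_even(10)
= is_odd(9)
= is_even(8)
= is_odd(7)
= is_even(6)
= is_odd(5)
= is_even(4)
= is_odd(3)
= is_even(2)
= is_odd(1)
= is_even(0)
n == 0: return True
= True


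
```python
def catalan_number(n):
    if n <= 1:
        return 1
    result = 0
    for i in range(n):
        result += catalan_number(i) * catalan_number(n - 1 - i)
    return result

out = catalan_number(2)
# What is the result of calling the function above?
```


catalan_number(2)
= sum of catalan_number(i) * catalan_number(2-1-i) for i in 0..1
  catalan_number(0)*catalan_number(1) = 1*1 = 1
  catalan_number(1)*catalan_number(0) = 1*1 = 1
= 1 + 1
= 2


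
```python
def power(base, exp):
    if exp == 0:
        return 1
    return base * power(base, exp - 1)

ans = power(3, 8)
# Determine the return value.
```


power(3, 8)
= 3 * power(3, 7)
= 3 * 3 * power(3, 6)
= 3 * 3 * 3 * power(3, 5)
= 3 * 3 * 3 * 3 * power(3, 4)
= 3 * 3 * 3 * 3 * 3 * power(3, 3)
= 3 * 3 * 3 * 3 * 3 * 3 * power(3, 2)
= 3 * 3 * 3 * 3 * 3 * 3 * 3 * power(3, 1)
= 3 * 3 * 3 * 3 * 3 * 3 * 3 * 3 * power(3, 0)
= 3 * 3 * 3 * 3 * 3 * 3 * 3 * 3 * 1
= 6561


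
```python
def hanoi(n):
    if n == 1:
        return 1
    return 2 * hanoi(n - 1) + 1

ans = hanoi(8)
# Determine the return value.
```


hanoi(8)
= 2 * hanoi(7) + 1
= 2 * (2 * hanoi(6) + 1) + 1
= 2 * (2 * (2 * hanoi(5) + 1) + 1) + 1
= 2 * (2 * (2 * (2 * hanoi(4) + 1) + 1) + 1) + 1
= 2 * (2 * (2 * (2 * (2 * hanoi(3) + 1) + 1) + 1) + 1) + 1
= 2 * (2 * (2 * (2 * (2 * (2 * hanoi(2) + 1) + 1) + 1) + 1) + 1) + 1
= 2 * (2 * (2 * (2 * (2 * (2 * (2 * hanoi(1) + 1) + 1) + 1) + 1) + 1) + 1) + 1
Now compute bottom-up:
hanoi(1) = 1
hanoi(2) = 2 * 1 + 1 = 3
hanoi(3) = 2 * 3 + 1 = 7
hanoi(4) = 2 * 7 + 1 = 15
hanoi(5) = 2 * 15 + 1 = 31
hanoi(6) = 2 * 31 + 1 = 63
hanoi(7) = 2 * 63 + 1 = 127
hanoi(8) = 2 * 127 + 1 = 255
= 255


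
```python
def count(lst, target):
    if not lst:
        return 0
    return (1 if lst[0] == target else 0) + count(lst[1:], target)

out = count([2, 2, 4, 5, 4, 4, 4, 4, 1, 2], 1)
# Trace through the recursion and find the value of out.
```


count([2, 2, 4, 5, 4, 4, 4, 4, 1, 2], 1)
lst[0]=2 != 1: 0 + count([2, 4, 5, 4, 4, 4, 4, 1, 2], 1)
lst[0]=2 != 1: 0 + count([4, 5, 4, 4, 4, 4, 1, 2], 1)
lst[0]=4 != 1: 0 + count([5, 4, 4, 4, 4, 1, 2], 1)
lst[0]=5 != 1: 0 + count([4, 4, 4, 4, 1, 2], 1)
lst[0]=4 != 1: 0 + count([4, 4, 4, 1, 2], 1)
lst[0]=4 != 1: 0 + count([4, 4, 1, 2], 1)
lst[0]=4 != 1: 0 + count([4, 1, 2], 1)
lst[0]=4 != 1: 0 + count([1, 2], 1)
lst[0]=1 == 1: 1 + count([2], 1)
lst[0]=2 != 1: 0 + count([], 1)
= 1


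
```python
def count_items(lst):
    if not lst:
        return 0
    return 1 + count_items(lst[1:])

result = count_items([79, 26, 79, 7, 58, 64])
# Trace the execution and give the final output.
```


count_items([79, 26, 79, 7, 58, 64])
= 1 + count_items([26, 79, 7, 58, 64])
= 1 + 1 + count_items([79, 7, 58, 64])
= 1 + 1 + 1 + count_items([7, 58, 64])
= 1 + 1 + 1 + 1 + count_items([58, 64])
= 1 + 1 + 1 + 1 + 1 + count_items([64])
= 1 + 1 + 1 + 1 + 1 + 1 + count_items([])
= 1 + 1 + 1 + 1 + 1 + 1 + 0
= 6


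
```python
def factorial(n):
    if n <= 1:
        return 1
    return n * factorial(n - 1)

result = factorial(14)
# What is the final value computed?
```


factorial(14)
= 14 * factorial(13)
= 14 * 13 * factorial(12)
= 14 * 13 * 12 * factorial(11)
= 14 * 13 * 12 * 11 * factorial(10)
= 14 * 13 * 12 * 11 * 10 * factorial(9)
= 14 * 13 * 12 * 11 * 10 * 9 * factorial(8)
= 14 * 13 * 12 * 11 * 10 * 9 * 8 * factorial(7)
= 14 * 13 * 12 * 11 * 10 * 9 * 8 * 7 * factorial(6)
= 14 * 13 * 12 * 11 * 10 * 9 * 8 * 7 * 6 * factorial(5)
= 14 * 13 * 12 * 11 * 10 * 9 * 8 * 7 * 6 * 5 * factorial(4)
= 14 * 13 * 12 * 11 * 10 * 9 * 8 * 7 * 6 * 5 * 4 * factorial(3)
= 14 * 13 * 12 * 11 * 10 * 9 * 8 * 7 * 6 * 5 * 4 * 3 * factorial(2)
= 14 * 13 * 12 * 11 * 10 * 9 * 8 * 7 * 6 * 5 * 4 * 3 * 2 * factorial(1)
= 14 * 13 * 12 * 11 * 10 * 9 * 8 * 7 * 6 * 5 * 4 * 3 * 2 * 1
= 87178291200


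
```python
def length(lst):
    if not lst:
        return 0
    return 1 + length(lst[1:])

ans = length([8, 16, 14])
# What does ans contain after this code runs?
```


length([8, 16, 14])
= 1 + length([16, 14])
= 1 + 1 + length([14])
= 1 + 1 + 1 + length([])
= 1 + 1 + 1 + 0
= 3


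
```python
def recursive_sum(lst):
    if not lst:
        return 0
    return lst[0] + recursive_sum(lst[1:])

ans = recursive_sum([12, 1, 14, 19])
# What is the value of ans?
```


recursive_sum([12, 1, 14, 19])
= 12 + recursive_sum([1, 14, 19])
= 12 + 1 + recursive_sum([14, 19])
= 12 + 1 + 14 + recursive_sum([19])
= 12 + 1 + 14 + 19 + recursive_sum([])
= 12 + 1 + 14 + 19 + 0
= 46


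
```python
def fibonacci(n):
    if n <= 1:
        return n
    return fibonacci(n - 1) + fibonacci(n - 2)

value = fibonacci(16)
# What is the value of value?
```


fibonacci(16)
= fibonacci(15) + fibonacci(14)
= (fibonacci(14) + fibonacci(13)) + fibonacci(14)
Computing bottom-up: fibonacci(0)=0, fibonacci(1)=1, fibonacci(2)=1, fibonacci(3)=2, fibonacci(4)=3, fibonacci(5)=5, fibonacci(6)=8, fibonacci(7)=13, fibonacci(8)=21, fibonacci(9)=34, fibonacci(10)=55, fibonacci(11)=89, fibonacci(12)=144, fibonacci(13)=233, fibonacci(14)=377, fibonacci(15)=610, fibonacci(16)=987
= 987


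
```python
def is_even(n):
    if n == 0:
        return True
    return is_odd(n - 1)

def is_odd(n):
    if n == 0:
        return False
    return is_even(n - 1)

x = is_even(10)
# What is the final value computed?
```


is_even(10)
= is_odd(9)
= is_even(8)
= is_odd(7)
= is_even(6)
= is_odd(5)
= is_even(4)
= is_odd(3)
= is_even(2)
= is_odd(1)
= is_even(0)
n == 0: return True
= True


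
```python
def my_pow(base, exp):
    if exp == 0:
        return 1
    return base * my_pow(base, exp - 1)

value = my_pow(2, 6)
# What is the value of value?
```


my_pow(2, 6)
= 2 * my_pow(2, 5)
= 2 * 2 * my_pow(2, 4)
= 2 * 2 * 2 * my_pow(2, 3)
= 2 * 2 * 2 * 2 * my_pow(2, 2)
= 2 * 2 * 2 * 2 * 2 * my_pow(2, 1)
= 2 * 2 * 2 * 2 * 2 * 2 * my_pow(2, 0)
= 2 * 2 * 2 * 2 * 2 * 2 * 1
= 64


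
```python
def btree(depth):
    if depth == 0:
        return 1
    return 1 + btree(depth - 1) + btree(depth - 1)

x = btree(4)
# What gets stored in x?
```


btree(4)
= 1 + btree(3) + btree(3)
= 1 + 2 * btree(3)
btree(k) = 2^(k+1) - 1
btree(0) = 1
btree(1) = 3
btree(2) = 7
btree(3) = 15
btree(4) = 31
btree(4) = 2^5 - 1 = 31


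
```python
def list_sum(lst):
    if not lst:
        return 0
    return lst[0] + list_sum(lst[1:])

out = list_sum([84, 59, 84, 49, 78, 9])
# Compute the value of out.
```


list_sum([84, 59, 84, 49, 78, 9])
= 84 + list_sum([59, 84, 49, 78, 9])
= 84 + 59 + list_sum([84, 49, 78, 9])
= 84 + 59 + 84 + list_sum([49, 78, 9])
= 84 + 59 + 84 + 49 + list_sum([78, 9])
= 84 + 59 + 84 + 49 + 78 + list_sum([9])
= 84 + 59 + 84 + 49 + 78 + 9 + list_sum([])
= 84 + 59 + 84 + 49 + 78 + 9 + 0
= 363


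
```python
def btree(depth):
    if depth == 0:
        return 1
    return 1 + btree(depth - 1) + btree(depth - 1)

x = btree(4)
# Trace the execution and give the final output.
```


btree(4)
= 1 + btree(3) + btree(3)
= 1 + 2 * btree(3)
btree(k) = 2^(k+1) - 1
btree(0) = 1
btree(1) = 3
btree(2) = 7
btree(3) = 15
btree(4) = 31
btree(4) = 2^5 - 1 = 31


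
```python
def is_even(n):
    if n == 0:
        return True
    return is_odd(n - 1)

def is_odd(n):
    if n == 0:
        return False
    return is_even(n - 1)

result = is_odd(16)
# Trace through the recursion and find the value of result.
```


is_odd(16)
= is_even(15)
= is_odd(14)
= is_even(13)
= is_odd(12)
= is_even(11)
= is_odd(10)
= is_even(9)
= is_odd(8)
= is_even(7)
= is_odd(6)
= is_even(5)
= is_odd(4)
= is_even(3)
= is_odd(2)
= is_even(1)
= is_odd(0)
n == 0: return False
= False


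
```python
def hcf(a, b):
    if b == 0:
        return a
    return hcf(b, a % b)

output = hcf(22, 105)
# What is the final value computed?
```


hcf(22, 105)
= hcf(105, 22 % 105) = hcf(105, 22)
= hcf(22, 105 % 22) = hcf(22, 17)
= hcf(17, 22 % 17) = hcf(17, 5)
= hcf(5, 17 % 5) = hcf(5, 2)
= hcf(2, 5 % 2) = hcf(2, 1)
= hcf(1, 2 % 1) = hcf(1, 0)
b == 0, return a = 1


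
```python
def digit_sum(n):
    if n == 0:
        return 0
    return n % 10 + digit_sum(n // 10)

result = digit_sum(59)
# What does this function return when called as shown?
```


digit_sum(59)
= 9 + digit_sum(5)
= 9 + 5 + digit_sum(0)
= 9 + 5 + 0
= 14


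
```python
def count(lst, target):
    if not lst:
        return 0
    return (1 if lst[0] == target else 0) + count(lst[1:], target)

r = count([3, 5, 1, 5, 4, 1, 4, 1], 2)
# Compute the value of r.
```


count([3, 5, 1, 5, 4, 1, 4, 1], 2)
lst[0]=3 != 2: 0 + count([5, 1, 5, 4, 1, 4, 1], 2)
lst[0]=5 != 2: 0 + count([1, 5, 4, 1, 4, 1], 2)
lst[0]=1 != 2: 0 + count([5, 4, 1, 4, 1], 2)
lst[0]=5 != 2: 0 + count([4, 1, 4, 1], 2)
lst[0]=4 != 2: 0 + count([1, 4, 1], 2)
lst[0]=1 != 2: 0 + count([4, 1], 2)
lst[0]=4 != 2: 0 + count([1], 2)
lst[0]=1 != 2: 0 + count([], 2)
= 0


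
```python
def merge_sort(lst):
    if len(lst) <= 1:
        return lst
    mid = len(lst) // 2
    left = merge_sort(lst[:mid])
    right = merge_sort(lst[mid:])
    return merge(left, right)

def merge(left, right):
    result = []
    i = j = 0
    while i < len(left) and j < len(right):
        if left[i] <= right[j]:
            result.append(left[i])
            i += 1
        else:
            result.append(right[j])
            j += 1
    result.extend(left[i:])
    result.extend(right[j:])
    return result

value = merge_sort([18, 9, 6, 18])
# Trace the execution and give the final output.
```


merge_sort([18, 9, 6, 18])
Split into [18, 9] and [6, 18]
Left sorted: [9, 18]
Right sorted: [6, 18]
Merge [9, 18] and [6, 18]
= [6, 9, 18, 18]


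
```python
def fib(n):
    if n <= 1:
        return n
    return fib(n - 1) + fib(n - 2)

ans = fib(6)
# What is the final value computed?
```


fib(6)
= fib(5) + fib(4)
= (fib(4) + fib(3)) + fib(4)
Computing bottom-up: fib(0)=0, fib(1)=1, fib(2)=1, fib(3)=2, fib(4)=3, fib(5)=5, fib(6)=8
= 8


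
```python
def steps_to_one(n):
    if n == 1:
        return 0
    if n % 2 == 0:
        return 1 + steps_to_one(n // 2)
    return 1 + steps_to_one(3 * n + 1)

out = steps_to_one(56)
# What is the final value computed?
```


steps_to_one(56)
56 is even -> steps_to_one(28)
28 is even -> steps_to_one(14)
14 is even -> steps_to_one(7)
7 is odd -> 3*7+1 = 22 -> steps_to_one(22)
22 is even -> steps_to_one(11)
11 is odd -> 3*11+1 = 34 -> steps_to_one(34)
34 is even -> steps_to_one(17)
17 is odd -> 3*17+1 = 52 -> steps_to_one(52)
52 is even -> steps_to_one(26)
26 is even -> steps_to_one(13)
13 is odd -> 3*13+1 = 40 -> steps_to_one(40)
40 is even -> steps_to_one(20)
20 is even -> steps_to_one(10)
10 is even -> steps_to_one(5)
5 is odd -> 3*5+1 = 16 -> steps_to_one(16)
16 is even -> steps_to_one(8)
8 is even -> steps_to_one(4)
4 is even -> steps_to_one(2)
2 is even -> steps_to_one(1)
Reached 1 after 19 steps
= 19
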